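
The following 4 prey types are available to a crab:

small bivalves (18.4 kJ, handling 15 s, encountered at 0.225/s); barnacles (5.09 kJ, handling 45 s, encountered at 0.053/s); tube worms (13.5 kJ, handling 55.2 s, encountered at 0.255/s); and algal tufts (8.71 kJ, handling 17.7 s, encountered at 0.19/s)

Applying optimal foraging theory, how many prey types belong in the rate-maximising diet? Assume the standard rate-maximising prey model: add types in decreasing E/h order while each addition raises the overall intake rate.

1

E/h in descending order: small bivalves 1.23, algal tufts 0.492, tube worms 0.245, barnacles 0.113 kJ/s. The optimal diet is the largest prefix of this list for which every included type satisfies E_i/h_i > R on the types above it.
Rate on top 1: 0.9463. algal tufts: 0.492 < 0.9463 → exclude; stop.
Optimal diet: small bivalves — 1 of 4 types.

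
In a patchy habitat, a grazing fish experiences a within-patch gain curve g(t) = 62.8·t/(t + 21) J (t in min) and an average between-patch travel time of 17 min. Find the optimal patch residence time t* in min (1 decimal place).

18.9 min

By the marginal value theorem, leave when the instantaneous gain rate g'(t) equals the habitat-wide average g(t)/(T + t).
g'(t) = 62.8·21/(t + 21)². Setting 62.8·21/(t+21)² = 62.8t/[(t+21)(17+t)] gives 21(17+t) = t(t+21), so t² = 21×17 = 357.
t* = √357 = 18.89 min.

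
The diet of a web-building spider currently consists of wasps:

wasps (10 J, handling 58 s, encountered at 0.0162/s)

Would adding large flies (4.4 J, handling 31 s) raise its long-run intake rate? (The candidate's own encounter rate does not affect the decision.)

On wasps alone, R = ΣλE/(1+Σλh) = 0.162/1.94 = 0.08352 J/s.
large flies: E/h = 4.4/31 = 0.1419 J/s.
Since 0.1419 > R, including large flies increases the long-run rate.

Yes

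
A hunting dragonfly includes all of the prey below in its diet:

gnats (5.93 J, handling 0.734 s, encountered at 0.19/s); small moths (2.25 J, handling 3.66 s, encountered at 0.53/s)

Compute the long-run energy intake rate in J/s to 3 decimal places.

Energy encountered per unit search time: 0.19×5.93 + 0.53×2.25 = 2.319 J/s.
Handling time per unit search time: 0.19×0.734 + 0.53×3.66 = 2.079.
Rate = 2.319/(1 + 2.079) = 0.7532 J/s.

0.753 J/s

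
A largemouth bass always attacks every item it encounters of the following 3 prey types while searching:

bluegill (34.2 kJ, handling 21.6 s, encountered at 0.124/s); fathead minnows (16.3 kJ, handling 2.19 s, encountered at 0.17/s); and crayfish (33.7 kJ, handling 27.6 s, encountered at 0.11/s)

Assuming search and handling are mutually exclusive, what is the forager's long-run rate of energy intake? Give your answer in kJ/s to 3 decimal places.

Energy encountered per unit search time: 0.124×34.2 + 0.17×16.3 + 0.11×33.7 = 10.72 kJ/s.
Handling time per unit search time: 0.124×21.6 + 0.17×2.19 + 0.11×27.6 = 6.087.
Rate = 10.72/(1 + 6.087) = 1.513 kJ/s.

1.513 kJ/s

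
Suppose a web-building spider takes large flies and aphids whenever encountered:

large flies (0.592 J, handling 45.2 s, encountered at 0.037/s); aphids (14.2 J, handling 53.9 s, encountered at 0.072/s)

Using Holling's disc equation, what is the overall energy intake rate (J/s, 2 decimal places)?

Energy encountered per unit search time: 0.037×0.592 + 0.072×14.2 = 1.044 J/s.
Handling time per unit search time: 0.037×45.2 + 0.072×53.9 = 5.553.
Rate = 1.044/(1 + 5.553) = 0.1594 J/s.

0.16 J/s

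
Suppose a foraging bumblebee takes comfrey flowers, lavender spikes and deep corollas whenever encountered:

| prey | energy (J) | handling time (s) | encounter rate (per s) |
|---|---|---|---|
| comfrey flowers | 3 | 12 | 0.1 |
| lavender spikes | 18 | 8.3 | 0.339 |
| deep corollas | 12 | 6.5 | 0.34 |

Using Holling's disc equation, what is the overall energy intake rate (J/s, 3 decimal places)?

R = Σλ_iE_i / (1 + Σλ_ih_i)
Numerator: 0.1×3 + 0.339×18 + 0.34×12 = 10.48
Denominator: 1 + 0.1×12 + 0.339×8.3 + 0.34×6.5 = 7.224
R = 10.48/7.224 = 1.451 J/s

1.451 J/s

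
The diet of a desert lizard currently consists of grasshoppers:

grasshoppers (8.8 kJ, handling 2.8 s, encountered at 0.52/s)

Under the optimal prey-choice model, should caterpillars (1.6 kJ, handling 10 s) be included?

No

On grasshoppers alone, R = ΣλE/(1+Σλh) = 4.576/2.456 = 1.863 kJ/s.
caterpillars: E/h = 1.6/10 = 0.16 kJ/s.
0.16 < 1.863, so adding caterpillars would lower the average — exclude it.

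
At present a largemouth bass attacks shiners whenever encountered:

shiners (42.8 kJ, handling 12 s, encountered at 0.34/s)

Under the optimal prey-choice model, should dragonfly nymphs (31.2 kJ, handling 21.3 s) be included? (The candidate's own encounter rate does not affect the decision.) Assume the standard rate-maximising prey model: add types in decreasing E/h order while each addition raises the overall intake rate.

On shiners alone, R = ΣλE/(1+Σλh) = 14.55/5.08 = 2.865 kJ/s.
dragonfly nymphs: E/h = 31.2/21.3 = 1.465 kJ/s.
1.465 < 2.865, so adding dragonfly nymphs would lower the average — exclude it.

No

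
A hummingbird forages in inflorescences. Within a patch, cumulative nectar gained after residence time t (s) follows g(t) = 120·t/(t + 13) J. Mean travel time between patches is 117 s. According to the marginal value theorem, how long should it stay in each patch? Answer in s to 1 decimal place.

39.0 s

Maximise g(t)/(T+t): set derivative to zero → g'(t)(T+t) = g(t).
g'(t) = 120·13/(t + 13)². Setting 120·13/(t+13)² = 120t/[(t+13)(117+t)] gives 13(117+t) = t(t+13), so t² = 13×117 = 1521.
t* = √1521 = 39 s.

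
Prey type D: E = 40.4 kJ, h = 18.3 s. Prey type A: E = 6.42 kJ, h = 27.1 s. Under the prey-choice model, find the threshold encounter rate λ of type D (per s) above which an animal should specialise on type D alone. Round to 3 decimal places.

The zero-one rule: include type A iff E₂/h₂ > λE₁/(1+λh₁). Equality gives the switch point.
λE₁h₂ = E₂ + λE₂h₁ ⇒ λ = E₂/(E₁h₂ − E₂h₁) = 6.42/(1095 − 117.5) = 0.006569 per s.

0.007 per s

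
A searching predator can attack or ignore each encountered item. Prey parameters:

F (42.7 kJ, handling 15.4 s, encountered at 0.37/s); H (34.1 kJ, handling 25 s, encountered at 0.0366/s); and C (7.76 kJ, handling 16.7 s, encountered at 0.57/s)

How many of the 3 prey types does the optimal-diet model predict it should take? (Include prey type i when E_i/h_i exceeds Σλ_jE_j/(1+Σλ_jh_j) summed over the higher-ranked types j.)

Profitabilities (E/h, kJ/s): F 2.77, H 1.36, C 0.465. Add prey in this order while the next type's profitability exceeds the intake rate on those already taken.
Rate on top 1: 2.359. H: 1.36 < 2.359 → exclude; stop.
Optimal diet: F — 1 of 3 types.

1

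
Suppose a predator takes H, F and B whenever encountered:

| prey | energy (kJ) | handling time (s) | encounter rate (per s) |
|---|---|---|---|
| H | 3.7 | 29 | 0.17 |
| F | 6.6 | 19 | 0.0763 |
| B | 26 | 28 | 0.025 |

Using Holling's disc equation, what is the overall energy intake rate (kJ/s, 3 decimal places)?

0.221 kJ/s

R = (0.17×3.7 + 0.0763×6.6 + 0.025×26) / (1 + 0.17×29 + 0.0763×19 + 0.025×28) = 1.783/8.08 = 0.2206 kJ/s.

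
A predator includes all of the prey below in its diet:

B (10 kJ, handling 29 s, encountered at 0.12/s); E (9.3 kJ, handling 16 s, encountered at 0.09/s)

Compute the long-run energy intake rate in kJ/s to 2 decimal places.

0.34 kJ/s

R = Σλ_iE_i / (1 + Σλ_ih_i)
Numerator: 0.12×10 + 0.09×9.3 = 2.037
Denominator: 1 + 0.12×29 + 0.09×16 = 5.92
R = 2.037/5.92 = 0.3441 kJ/s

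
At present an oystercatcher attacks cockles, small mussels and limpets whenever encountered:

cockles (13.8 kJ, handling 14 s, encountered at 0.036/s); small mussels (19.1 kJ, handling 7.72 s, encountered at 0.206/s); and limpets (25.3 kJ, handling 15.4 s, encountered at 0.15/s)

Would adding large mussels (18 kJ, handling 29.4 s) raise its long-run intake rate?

Current rate: (0.036×13.8 + 0.206×19.1 + 0.15×25.3)/(1 + 0.036×14 + 0.206×7.72 + 0.15×15.4) = 1.522 kJ/s.
Profitability of large mussels: 18/29.4 = 0.6122 kJ/s.
Since 0.6122 < R, time spent handling large mussels is better spent searching.

No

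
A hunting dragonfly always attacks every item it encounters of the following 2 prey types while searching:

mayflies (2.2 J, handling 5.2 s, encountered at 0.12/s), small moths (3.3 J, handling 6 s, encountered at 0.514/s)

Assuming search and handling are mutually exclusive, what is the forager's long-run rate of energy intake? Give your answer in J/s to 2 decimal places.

0.42 J/s

R = Σλ_iE_i / (1 + Σλ_ih_i)
Numerator: 0.12×2.2 + 0.514×3.3 = 1.96
Denominator: 1 + 0.12×5.2 + 0.514×6 = 4.708
R = 1.96/4.708 = 0.4164 J/s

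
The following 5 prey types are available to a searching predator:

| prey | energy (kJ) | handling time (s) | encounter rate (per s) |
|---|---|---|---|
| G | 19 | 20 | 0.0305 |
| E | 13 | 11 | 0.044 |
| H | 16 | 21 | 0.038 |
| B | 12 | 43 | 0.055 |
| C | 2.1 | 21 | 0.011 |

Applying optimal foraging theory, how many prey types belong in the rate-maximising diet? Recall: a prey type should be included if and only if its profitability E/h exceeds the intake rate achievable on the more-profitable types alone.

3

Rank by E/h (kJ/s): E 1.18, G 0.95, H 0.762, B 0.279, C 0.1. Include each in turn until the next type's E/h falls below the running intake rate.
Rate on top 1: 0.3854. G: 0.95 > 0.3854 → include.
Rate on top 2: 0.5499. H: 0.762 > 0.5499 → include.
Rate on top 3: 0.6084. B: 0.279 < 0.6084 → exclude; stop.
Optimal diet: E, G, H — 3 of 5 types.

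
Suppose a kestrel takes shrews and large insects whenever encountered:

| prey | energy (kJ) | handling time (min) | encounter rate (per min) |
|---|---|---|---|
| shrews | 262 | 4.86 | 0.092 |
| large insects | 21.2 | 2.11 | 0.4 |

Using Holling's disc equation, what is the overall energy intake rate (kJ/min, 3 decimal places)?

Energy encountered per unit search time: 0.092×262 + 0.4×21.2 = 32.58 kJ/min.
Handling time per unit search time: 0.092×4.86 + 0.4×2.11 = 1.291.
Rate = 32.58/(1 + 1.291) = 14.22 kJ/min.

14.222 kJ/min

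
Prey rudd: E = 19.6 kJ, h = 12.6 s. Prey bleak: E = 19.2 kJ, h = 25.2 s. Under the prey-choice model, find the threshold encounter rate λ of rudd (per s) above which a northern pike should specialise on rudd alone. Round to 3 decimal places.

0.076 per s

The zero-one rule: include bleak iff E₂/h₂ > λE₁/(1+λh₁). Equality gives the switch point.
λE₁h₂ = E₂ + λE₂h₁ ⇒ λ = E₂/(E₁h₂ − E₂h₁) = 19.2/(493.9 − 241.9) = 0.07619 per s.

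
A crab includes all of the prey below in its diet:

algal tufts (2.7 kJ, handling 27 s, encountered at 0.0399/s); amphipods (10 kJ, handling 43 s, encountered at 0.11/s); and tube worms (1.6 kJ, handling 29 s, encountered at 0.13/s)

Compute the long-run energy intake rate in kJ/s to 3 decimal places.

R = Σλ_iE_i / (1 + Σλ_ih_i)
Numerator: 0.0399×2.7 + 0.11×10 + 0.13×1.6 = 1.416
Denominator: 1 + 0.0399×27 + 0.11×43 + 0.13×29 = 10.58
R = 1.416/10.58 = 0.1338 kJ/s

0.134 kJ/s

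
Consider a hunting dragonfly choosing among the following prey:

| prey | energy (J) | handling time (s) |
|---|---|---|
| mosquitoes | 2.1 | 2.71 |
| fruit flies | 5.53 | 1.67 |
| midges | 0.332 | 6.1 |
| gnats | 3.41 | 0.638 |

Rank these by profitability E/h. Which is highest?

Profitability E/h (J/s): mosquitoes = 2.1/2.71 = 0.775, fruit flies = 5.53/1.67 = 3.31, midges = 0.332/6.1 = 0.0544, gnats = 3.41/0.638 = 5.34.
Ranked: gnats > fruit flies > mosquitoes > midges.

gnats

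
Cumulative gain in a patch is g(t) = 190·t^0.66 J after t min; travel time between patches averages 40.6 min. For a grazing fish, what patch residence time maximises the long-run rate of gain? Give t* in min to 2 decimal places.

78.81 min

Optimal t* satisfies g'(t*) = g(t*)/(T + t*).
g'(t) = 0.66·190·t^-0.34. Setting 0.66·190·t^-0.34 = 190·t^0.66/(40.6+t) gives 0.66(40.6+t) = t, so 0.34·t = 0.66×40.6.
t* = 0.66×40.6/0.34 = 78.81 min.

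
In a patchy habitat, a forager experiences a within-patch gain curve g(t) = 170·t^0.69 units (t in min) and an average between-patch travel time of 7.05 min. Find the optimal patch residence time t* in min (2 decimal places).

By the marginal value theorem, leave when the instantaneous gain rate g'(t) equals the habitat-wide average g(t)/(T + t).
g'(t) = 0.69·170·t^-0.31. Setting 0.69·170·t^-0.31 = 170·t^0.69/(7.05+t) gives 0.69(7.05+t) = t, so 0.31·t = 0.69×7.05.
t* = 0.69×7.05/0.31 = 15.69 min.

15.69 min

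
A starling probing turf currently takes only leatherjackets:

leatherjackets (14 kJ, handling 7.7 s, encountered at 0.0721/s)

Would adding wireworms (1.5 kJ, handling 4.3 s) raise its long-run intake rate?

Intake rate on the current diet: R = (0.0721×14) / (1 + 0.0721×7.7) = 1.009/1.555 = 0.6491 kJ/s.
Profitability of wireworms: 1.5/4.3 = 0.3488 kJ/s.
0.3488 < 0.6491, so adding wireworms would lower the average — exclude it.

No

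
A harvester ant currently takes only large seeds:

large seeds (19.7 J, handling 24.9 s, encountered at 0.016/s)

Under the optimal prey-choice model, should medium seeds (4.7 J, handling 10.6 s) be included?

Yes

Intake rate on the current diet: R = (0.016×19.7) / (1 + 0.016×24.9) = 0.3152/1.398 = 0.2254 J/s.
medium seeds: E/h = 4.7/10.6 = 0.4434 J/s.
0.4434 > 0.2254, so adding medium seeds raises the average — include it.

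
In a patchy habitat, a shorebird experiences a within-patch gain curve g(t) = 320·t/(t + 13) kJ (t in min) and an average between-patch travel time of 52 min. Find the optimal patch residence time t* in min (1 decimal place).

Optimal t* satisfies g'(t*) = g(t*)/(T + t*).
g'(t) = 320·13/(t + 13)². Setting 320·13/(t+13)² = 320t/[(t+13)(52+t)] gives 13(52+t) = t(t+13), so t² = 13×52 = 676.
t* = √676 = 26 min.

26.0 min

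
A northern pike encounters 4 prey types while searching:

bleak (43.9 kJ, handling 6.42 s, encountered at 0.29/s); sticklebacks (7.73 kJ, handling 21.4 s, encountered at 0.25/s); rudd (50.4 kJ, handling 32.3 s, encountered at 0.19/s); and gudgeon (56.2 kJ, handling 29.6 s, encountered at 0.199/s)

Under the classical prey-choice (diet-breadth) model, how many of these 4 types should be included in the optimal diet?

Rank by E/h (kJ/s): bleak 6.84, gudgeon 1.9, rudd 1.56, sticklebacks 0.361. Include each in turn until the next type's E/h falls below the running intake rate.
Rate on top 1: 4.449. gudgeon: 1.9 < 4.449 → exclude; stop.
Optimal diet: bleak — 1 of 4 types.

1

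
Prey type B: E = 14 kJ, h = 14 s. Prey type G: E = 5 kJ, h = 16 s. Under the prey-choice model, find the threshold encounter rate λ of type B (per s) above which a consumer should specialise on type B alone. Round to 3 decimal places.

0.032 per s

The zero-one rule: include type G iff E₂/h₂ > λE₁/(1+λh₁). Equality gives the switch point.
λE₁h₂ = E₂ + λE₂h₁ ⇒ λ = E₂/(E₁h₂ − E₂h₁) = 5/(224 − 70) = 0.03247 per s.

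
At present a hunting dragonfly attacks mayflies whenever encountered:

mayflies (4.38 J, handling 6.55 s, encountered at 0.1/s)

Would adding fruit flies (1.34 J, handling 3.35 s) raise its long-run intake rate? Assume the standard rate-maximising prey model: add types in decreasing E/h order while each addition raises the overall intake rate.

Current rate: (0.1×4.38)/(1 + 0.1×6.55) = 0.2647 J/s.
Profitability of fruit flies: 1.34/3.35 = 0.4 J/s.
0.4 > 0.2647, so adding fruit flies raises the average — include it.

Yes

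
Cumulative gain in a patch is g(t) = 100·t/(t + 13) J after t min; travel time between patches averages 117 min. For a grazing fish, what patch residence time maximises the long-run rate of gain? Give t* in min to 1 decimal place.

39.0 min

Maximise g(t)/(T+t): set derivative to zero → g'(t)(T+t) = g(t).
g'(t) = 100·13/(t + 13)². Setting 100·13/(t+13)² = 100t/[(t+13)(117+t)] gives 13(117+t) = t(t+13), so t² = 13×117 = 1521.
t* = √1521 = 39 min.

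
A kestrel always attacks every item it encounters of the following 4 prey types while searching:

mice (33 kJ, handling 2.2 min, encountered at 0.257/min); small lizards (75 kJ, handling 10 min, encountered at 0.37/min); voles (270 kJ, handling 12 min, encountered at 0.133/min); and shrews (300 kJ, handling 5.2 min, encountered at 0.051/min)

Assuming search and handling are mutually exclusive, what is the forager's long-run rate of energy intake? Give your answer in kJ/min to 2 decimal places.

R = (0.257×33 + 0.37×75 + 0.133×270 + 0.051×300) / (1 + 0.257×2.2 + 0.37×10 + 0.133×12 + 0.051×5.2) = 87.44/7.127 = 12.27 kJ/min.

12.27 kJ/min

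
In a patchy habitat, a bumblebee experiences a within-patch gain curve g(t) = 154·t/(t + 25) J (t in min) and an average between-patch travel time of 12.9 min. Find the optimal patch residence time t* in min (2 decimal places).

17.96 min

Optimal t* satisfies g'(t*) = g(t*)/(T + t*).
g'(t) = 154·25/(t + 25)². Setting 154·25/(t+25)² = 154t/[(t+25)(12.9+t)] gives 25(12.9+t) = t(t+25), so t² = 25×12.9 = 322.5.
t* = √322.5 = 17.96 min.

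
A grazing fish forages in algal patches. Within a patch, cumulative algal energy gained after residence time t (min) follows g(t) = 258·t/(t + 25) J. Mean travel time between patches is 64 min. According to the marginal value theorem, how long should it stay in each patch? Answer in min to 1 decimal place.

40.0 min

Maximise g(t)/(T+t): set derivative to zero → g'(t)(T+t) = g(t).
g'(t) = 258·25/(t + 25)². Setting 258·25/(t+25)² = 258t/[(t+25)(64+t)] gives 25(64+t) = t(t+25), so t² = 25×64 = 1600.
t* = √1600 = 40 min.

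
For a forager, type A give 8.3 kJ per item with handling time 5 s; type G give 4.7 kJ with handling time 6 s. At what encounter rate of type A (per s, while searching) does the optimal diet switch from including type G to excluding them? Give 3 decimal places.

0.179 per s

The zero-one rule: include type G iff E₂/h₂ > λE₁/(1+λh₁). Equality gives the switch point.
λE₁h₂ = E₂ + λE₂h₁ ⇒ λ = E₂/(E₁h₂ − E₂h₁) = 4.7/(49.8 − 23.5) = 0.1787 per s.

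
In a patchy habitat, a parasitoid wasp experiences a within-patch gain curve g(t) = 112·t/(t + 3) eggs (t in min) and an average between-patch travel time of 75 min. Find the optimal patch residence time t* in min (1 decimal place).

15.0 min

Maximise g(t)/(T+t): set derivative to zero → g'(t)(T+t) = g(t).
g'(t) = 112·3/(t + 3)². Setting 112·3/(t+3)² = 112t/[(t+3)(75+t)] gives 3(75+t) = t(t+3), so t² = 3×75 = 225.
t* = √225 = 15 min.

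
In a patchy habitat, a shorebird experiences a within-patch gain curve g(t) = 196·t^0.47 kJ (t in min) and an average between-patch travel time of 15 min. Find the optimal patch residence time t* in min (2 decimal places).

By the marginal value theorem, leave when the instantaneous gain rate g'(t) equals the habitat-wide average g(t)/(T + t).
g'(t) = 0.47·196·t^-0.53. Setting 0.47·196·t^-0.53 = 196·t^0.47/(15+t) gives 0.47(15+t) = t, so 0.53·t = 0.47×15.
t* = 0.47×15/0.53 = 13.3 min.

13.30 min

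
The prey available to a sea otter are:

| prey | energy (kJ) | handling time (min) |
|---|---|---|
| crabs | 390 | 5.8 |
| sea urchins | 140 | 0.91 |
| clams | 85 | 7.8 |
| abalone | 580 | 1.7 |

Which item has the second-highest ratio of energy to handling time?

sea urchins

In descending order of E/h:
abalone: 580/1.7 = 341 kJ/min
sea urchins: 140/0.91 = 154 kJ/min
crabs: 390/5.8 = 67.2 kJ/min
clams: 85/7.8 = 10.9 kJ/min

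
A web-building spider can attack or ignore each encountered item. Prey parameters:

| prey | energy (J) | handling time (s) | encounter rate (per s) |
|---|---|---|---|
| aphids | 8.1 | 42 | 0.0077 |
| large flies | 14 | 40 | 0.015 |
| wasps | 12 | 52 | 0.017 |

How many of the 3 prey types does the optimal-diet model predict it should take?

3

Profitabilities (E/h, J/s): large flies 0.35, wasps 0.231, aphids 0.193. Add prey in this order while the next type's profitability exceeds the intake rate on those already taken.
Rate on top 1: 0.1312. wasps: 0.231 > 0.1312 → include.
Rate on top 2: 0.1667. aphids: 0.193 > 0.1667 → include.
Optimal diet: large flies, wasps, aphids — 3 of 3 types.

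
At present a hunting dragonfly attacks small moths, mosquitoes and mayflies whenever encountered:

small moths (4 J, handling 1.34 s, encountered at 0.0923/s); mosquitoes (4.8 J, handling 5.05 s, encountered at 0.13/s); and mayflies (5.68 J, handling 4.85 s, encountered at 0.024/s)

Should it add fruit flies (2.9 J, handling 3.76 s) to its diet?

Yes

On small moths, mosquitoes and mayflies alone, R = ΣλE/(1+Σλh) = 1.13/1.897 = 0.5956 J/s.
fruit flies: E/h = 2.9/3.76 = 0.7713 J/s.
Since 0.7713 > R, including fruit flies increases the long-run rate.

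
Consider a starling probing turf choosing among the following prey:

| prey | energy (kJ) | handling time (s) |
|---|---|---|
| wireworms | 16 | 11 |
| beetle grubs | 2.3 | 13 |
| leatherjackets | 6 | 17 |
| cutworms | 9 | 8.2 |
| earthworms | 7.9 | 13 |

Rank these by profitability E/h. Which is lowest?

Profitability E/h (kJ/s): wireworms = 16/11 = 1.45, beetle grubs = 2.3/13 = 0.177, leatherjackets = 6/17 = 0.353, cutworms = 9/8.2 = 1.1, earthworms = 7.9/13 = 0.608.
Ranked: wireworms > cutworms > earthworms > leatherjackets > beetle grubs.

beetle grubs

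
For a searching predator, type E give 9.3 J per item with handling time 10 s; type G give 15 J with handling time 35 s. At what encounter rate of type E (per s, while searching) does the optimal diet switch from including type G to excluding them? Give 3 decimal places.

0.085 per s

Drop type G once their profitability E₂/h₂ falls below the rate achievable on type E alone: E₂/h₂ = λE₁/(1 + λh₁).
Solve for λ: λE₁h₂ = E₂(1 + λh₁) → λ(E₁h₂ − E₂h₁) = E₂ → λ = E₂/(E₁h₂ − E₂h₁).
λ = 15/(9.3×35 − 15×10) = 15/175.5 = 0.08547 per s.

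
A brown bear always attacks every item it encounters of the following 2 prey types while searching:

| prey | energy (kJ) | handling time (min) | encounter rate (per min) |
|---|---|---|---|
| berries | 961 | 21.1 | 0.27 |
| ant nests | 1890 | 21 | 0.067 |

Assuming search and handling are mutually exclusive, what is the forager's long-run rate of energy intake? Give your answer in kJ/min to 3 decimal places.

47.643 kJ/min

R = (0.27×961 + 0.067×1890) / (1 + 0.27×21.1 + 0.067×21) = 386.1/8.104 = 47.64 kJ/min.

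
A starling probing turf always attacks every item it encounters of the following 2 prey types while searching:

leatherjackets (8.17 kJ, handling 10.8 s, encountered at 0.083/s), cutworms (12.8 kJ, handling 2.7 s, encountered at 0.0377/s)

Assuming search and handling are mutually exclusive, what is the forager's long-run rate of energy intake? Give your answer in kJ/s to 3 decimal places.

0.581 kJ/s

R = (0.083×8.17 + 0.0377×12.8) / (1 + 0.083×10.8 + 0.0377×2.7) = 1.161/1.998 = 0.5809 kJ/s.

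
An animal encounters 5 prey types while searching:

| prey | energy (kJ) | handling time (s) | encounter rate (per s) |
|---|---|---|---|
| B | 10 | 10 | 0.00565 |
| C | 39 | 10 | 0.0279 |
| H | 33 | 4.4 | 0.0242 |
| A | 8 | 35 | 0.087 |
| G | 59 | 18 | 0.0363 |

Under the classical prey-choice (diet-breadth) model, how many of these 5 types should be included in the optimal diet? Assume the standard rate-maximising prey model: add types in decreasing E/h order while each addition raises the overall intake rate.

E/h in descending order: H 7.5, C 3.9, G 3.28, B 1, A 0.229 kJ/s. The optimal diet is the largest prefix of this list for which every included type satisfies E_i/h_i > R on the types above it.
Rate on top 1: 0.7217. C: 3.9 > 0.7217 → include.
Rate on top 2: 1.362. G: 3.28 > 1.362 → include.
Rate on top 3: 1.976. B: 1 < 1.976 → exclude; stop.
Optimal diet: H, C, G — 3 of 5 types.

3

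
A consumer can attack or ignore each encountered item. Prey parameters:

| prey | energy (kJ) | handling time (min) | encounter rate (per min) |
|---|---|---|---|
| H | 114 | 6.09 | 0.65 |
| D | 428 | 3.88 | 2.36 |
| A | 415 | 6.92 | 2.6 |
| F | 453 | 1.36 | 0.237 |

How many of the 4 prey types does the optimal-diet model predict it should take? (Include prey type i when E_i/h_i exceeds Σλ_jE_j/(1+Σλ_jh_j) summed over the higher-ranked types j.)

Rank by E/h (kJ/min): F 333, D 110, A 60, H 18.7. Include each in turn until the next type's E/h falls below the running intake rate.
Rate on top 1: 81.19. D: 110 > 81.19 → include.
Rate on top 2: 106.6. A: 60 < 106.6 → exclude; stop.
Optimal diet: F, D — 2 of 4 types.

2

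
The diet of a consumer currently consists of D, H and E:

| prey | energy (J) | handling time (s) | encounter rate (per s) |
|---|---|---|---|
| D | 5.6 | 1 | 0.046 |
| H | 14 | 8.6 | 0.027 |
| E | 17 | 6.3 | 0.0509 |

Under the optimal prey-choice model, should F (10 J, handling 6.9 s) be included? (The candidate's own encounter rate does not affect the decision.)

On D, H and E alone, R = ΣλE/(1+Σλh) = 1.501/1.599 = 0.9387 J/s.
F: E/h = 10/6.9 = 1.449 J/s.
Since 1.449 > R, including F increases the long-run rate.

Yes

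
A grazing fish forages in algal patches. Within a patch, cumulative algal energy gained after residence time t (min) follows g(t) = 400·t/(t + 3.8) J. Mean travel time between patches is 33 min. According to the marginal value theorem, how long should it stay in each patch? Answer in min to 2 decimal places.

11.20 min

By the marginal value theorem, leave when the instantaneous gain rate g'(t) equals the habitat-wide average g(t)/(T + t).
g'(t) = 400·3.8/(t + 3.8)². Setting 400·3.8/(t+3.8)² = 400t/[(t+3.8)(33+t)] gives 3.8(33+t) = t(t+3.8), so t² = 3.8×33 = 125.4.
t* = √125.4 = 11.2 min.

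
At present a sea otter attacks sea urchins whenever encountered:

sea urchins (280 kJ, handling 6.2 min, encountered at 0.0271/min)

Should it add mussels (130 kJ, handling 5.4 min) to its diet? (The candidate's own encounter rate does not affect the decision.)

Yes

Intake rate on the current diet: R = (0.0271×280) / (1 + 0.0271×6.2) = 7.588/1.168 = 6.496 kJ/min.
Profitability of mussels: 130/5.4 = 24.07 kJ/min.
Since 24.07 > R, including mussels increases the long-run rate.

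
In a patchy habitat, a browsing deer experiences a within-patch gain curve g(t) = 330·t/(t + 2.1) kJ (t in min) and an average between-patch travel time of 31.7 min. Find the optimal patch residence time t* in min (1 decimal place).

8.2 min

Optimal t* satisfies g'(t*) = g(t*)/(T + t*).
g'(t) = 330·2.1/(t + 2.1)². Setting 330·2.1/(t+2.1)² = 330t/[(t+2.1)(31.7+t)] gives 2.1(31.7+t) = t(t+2.1), so t² = 2.1×31.7 = 66.57.
t* = √66.57 = 8.159 min.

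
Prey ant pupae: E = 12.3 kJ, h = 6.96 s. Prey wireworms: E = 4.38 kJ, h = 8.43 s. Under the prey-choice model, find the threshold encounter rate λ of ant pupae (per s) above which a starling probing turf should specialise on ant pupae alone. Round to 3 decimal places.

At the threshold, the rate on ant pupae alone equals the profitability of wireworms: λ·12.3/(1 + λ·6.96) = 4.38/8.43 = 0.5196.
Rearranging, λ(12.3 − 0.5196×6.96) = 0.5196, so λ = 0.5196/8.684 = 0.05983 per s.

0.060 per s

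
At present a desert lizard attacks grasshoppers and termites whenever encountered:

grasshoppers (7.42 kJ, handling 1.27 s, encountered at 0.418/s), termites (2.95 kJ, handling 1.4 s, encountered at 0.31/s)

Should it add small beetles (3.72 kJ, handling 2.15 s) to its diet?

No

Current rate: (0.418×7.42 + 0.31×2.95)/(1 + 0.418×1.27 + 0.31×1.4) = 2.044 kJ/s.
small beetles: E/h = 3.72/2.15 = 1.73 kJ/s.
1.73 < 2.044, so adding small beetles would lower the average — exclude it.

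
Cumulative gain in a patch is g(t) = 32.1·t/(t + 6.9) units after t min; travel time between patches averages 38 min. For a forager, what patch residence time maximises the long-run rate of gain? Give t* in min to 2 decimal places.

16.19 min

Optimal t* satisfies g'(t*) = g(t*)/(T + t*).
g'(t) = 32.1·6.9/(t + 6.9)². Setting 32.1·6.9/(t+6.9)² = 32.1t/[(t+6.9)(38+t)] gives 6.9(38+t) = t(t+6.9), so t² = 6.9×38 = 262.2.
t* = √262.2 = 16.19 min.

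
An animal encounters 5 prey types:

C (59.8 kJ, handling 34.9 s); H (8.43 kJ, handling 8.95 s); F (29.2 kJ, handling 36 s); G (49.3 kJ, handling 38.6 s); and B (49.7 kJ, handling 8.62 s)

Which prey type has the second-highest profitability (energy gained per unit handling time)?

C

In descending order of E/h:
B: 49.7/8.62 = 5.77 kJ/s
C: 59.8/34.9 = 1.71 kJ/s
G: 49.3/38.6 = 1.28 kJ/s
H: 8.43/8.95 = 0.942 kJ/s
F: 29.2/36 = 0.811 kJ/s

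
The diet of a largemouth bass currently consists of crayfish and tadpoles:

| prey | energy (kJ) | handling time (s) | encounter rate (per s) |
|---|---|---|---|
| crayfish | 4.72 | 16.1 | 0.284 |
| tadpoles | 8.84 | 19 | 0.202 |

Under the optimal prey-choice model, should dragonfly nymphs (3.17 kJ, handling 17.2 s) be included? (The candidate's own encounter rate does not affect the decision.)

Intake rate on the current diet: R = (0.284×4.72 + 0.202×8.84) / (1 + 0.284×16.1 + 0.202×19) = 3.126/9.41 = 0.3322 kJ/s.
dragonfly nymphs: E/h = 3.17/17.2 = 0.1843 kJ/s.
0.1843 < 0.3322, so adding dragonfly nymphs would lower the average — exclude it.

No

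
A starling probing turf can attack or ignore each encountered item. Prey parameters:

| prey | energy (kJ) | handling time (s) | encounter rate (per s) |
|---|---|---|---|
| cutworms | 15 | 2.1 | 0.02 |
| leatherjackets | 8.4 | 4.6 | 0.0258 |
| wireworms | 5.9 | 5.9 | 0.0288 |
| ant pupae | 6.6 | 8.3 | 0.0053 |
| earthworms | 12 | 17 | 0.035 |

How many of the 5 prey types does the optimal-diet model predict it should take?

5

Profitabilities (E/h, kJ/s): cutworms 7.14, leatherjackets 1.83, wireworms 1, ant pupae 0.795, earthworms 0.706. Add prey in this order while the next type's profitability exceeds the intake rate on those already taken.
Rate on top 1: 0.2879. leatherjackets: 1.83 > 0.2879 → include.
Rate on top 2: 0.4452. wireworms: 1 > 0.4452 → include.
Rate on top 3: 0.516. ant pupae: 0.795 > 0.516 → include.
Rate on top 4: 0.525. earthworms: 0.706 > 0.525 → include.
Optimal diet: cutworms, leatherjackets, wireworms, ant pupae, earthworms — 5 of 5 types.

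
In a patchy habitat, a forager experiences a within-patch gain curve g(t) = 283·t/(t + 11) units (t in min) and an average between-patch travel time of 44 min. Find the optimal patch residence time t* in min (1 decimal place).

22.0 min

Maximise g(t)/(T+t): set derivative to zero → g'(t)(T+t) = g(t).
g'(t) = 283·11/(t + 11)². Setting 283·11/(t+11)² = 283t/[(t+11)(44+t)] gives 11(44+t) = t(t+11), so t² = 11×44 = 484.
t* = √484 = 22 min.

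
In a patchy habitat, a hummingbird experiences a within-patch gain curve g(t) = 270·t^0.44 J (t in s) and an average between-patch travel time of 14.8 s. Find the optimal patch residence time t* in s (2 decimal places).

Maximise g(t)/(T+t): set derivative to zero → g'(t)(T+t) = g(t).
g'(t) = 0.44·270·t^-0.56. Setting 0.44·270·t^-0.56 = 270·t^0.44/(14.8+t) gives 0.44(14.8+t) = t, so 0.56·t = 0.44×14.8.
t* = 0.44×14.8/0.56 = 11.63 s.

11.63 s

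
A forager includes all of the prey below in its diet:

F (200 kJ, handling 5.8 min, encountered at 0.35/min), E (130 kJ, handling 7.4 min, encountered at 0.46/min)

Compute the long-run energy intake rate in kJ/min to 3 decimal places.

R = Σλ_iE_i / (1 + Σλ_ih_i)
Numerator: 0.35×200 + 0.46×130 = 129.8
Denominator: 1 + 0.35×5.8 + 0.46×7.4 = 6.434
R = 129.8/6.434 = 20.17 kJ/min

20.174 kJ/min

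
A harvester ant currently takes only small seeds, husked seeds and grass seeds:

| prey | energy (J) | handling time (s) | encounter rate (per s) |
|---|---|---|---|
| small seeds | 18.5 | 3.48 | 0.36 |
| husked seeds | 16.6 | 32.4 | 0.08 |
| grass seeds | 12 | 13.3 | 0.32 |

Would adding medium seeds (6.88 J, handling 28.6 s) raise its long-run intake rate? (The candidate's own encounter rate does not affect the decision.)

Current rate: (0.36×18.5 + 0.08×16.6 + 0.32×12)/(1 + 0.36×3.48 + 0.08×32.4 + 0.32×13.3) = 1.3 J/s.
medium seeds: E/h = 6.88/28.6 = 0.2406 J/s.
0.2406 < 1.3, so adding medium seeds would lower the average — exclude it.

No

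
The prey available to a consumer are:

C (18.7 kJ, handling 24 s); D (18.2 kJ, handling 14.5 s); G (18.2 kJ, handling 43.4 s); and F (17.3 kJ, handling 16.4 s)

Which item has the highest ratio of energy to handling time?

Profitability E/h (kJ/s): C = 18.7/24 = 0.779, D = 18.2/14.5 = 1.26, G = 18.2/43.4 = 0.419, F = 17.3/16.4 = 1.05.
Ranked: D > F > C > G.

D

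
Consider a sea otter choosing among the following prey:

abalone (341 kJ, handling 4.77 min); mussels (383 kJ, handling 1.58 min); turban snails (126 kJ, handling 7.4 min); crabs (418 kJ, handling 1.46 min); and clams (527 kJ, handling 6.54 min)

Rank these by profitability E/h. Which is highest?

crabs

In descending order of E/h:
crabs: 418/1.46 = 286 kJ/min
mussels: 383/1.58 = 242 kJ/min
clams: 527/6.54 = 80.6 kJ/min
abalone: 341/4.77 = 71.5 kJ/min
turban snails: 126/7.4 = 17 kJ/min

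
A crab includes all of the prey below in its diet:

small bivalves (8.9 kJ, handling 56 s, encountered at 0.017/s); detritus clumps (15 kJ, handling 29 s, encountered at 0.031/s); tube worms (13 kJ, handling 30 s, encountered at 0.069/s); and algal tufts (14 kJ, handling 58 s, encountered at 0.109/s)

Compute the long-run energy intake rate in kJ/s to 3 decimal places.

R = (0.017×8.9 + 0.031×15 + 0.069×13 + 0.109×14) / (1 + 0.017×56 + 0.031×29 + 0.069×30 + 0.109×58) = 3.039/11.24 = 0.2703 kJ/s.

0.270 kJ/s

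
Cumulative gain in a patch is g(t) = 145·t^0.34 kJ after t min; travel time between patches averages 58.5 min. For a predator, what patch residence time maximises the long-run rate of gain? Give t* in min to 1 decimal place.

30.1 min

By the marginal value theorem, leave when the instantaneous gain rate g'(t) equals the habitat-wide average g(t)/(T + t).
g'(t) = 0.34·145·t^-0.66. Setting 0.34·145·t^-0.66 = 145·t^0.34/(58.5+t) gives 0.34(58.5+t) = t, so 0.66·t = 0.34×58.5.
t* = 0.34×58.5/0.66 = 30.14 min.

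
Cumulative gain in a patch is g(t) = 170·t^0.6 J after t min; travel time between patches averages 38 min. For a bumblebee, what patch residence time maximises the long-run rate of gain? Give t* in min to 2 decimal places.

57.00 min

Maximise g(t)/(T+t): set derivative to zero → g'(t)(T+t) = g(t).
g'(t) = 0.6·170·t^-0.4. Setting 0.6·170·t^-0.4 = 170·t^0.6/(38+t) gives 0.6(38+t) = t, so 0.40·t = 0.6×38.
t* = 0.6×38/0.40 = 57 min.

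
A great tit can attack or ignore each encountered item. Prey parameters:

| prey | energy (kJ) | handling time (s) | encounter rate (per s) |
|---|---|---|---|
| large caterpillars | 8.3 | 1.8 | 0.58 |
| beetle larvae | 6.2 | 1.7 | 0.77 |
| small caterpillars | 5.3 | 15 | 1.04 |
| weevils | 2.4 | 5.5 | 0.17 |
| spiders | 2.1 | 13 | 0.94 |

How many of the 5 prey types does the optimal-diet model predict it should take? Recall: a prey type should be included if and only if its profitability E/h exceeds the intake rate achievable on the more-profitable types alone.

2

Profitabilities (E/h, kJ/s): large caterpillars 4.61, beetle larvae 3.65, weevils 0.436, small caterpillars 0.353, spiders 0.162. Add prey in this order while the next type's profitability exceeds the intake rate on those already taken.
Rate on top 1: 2.355. beetle larvae: 3.65 > 2.355 → include.
Rate on top 2: 2.86. weevils: 0.436 < 2.86 → exclude; stop.
Optimal diet: large caterpillars, beetle larvae — 2 of 5 types.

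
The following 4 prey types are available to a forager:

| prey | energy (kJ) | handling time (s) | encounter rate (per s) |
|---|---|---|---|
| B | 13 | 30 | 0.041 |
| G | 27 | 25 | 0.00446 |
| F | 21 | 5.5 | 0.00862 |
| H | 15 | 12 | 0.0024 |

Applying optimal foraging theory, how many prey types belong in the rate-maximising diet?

4

Rank by E/h (kJ/s): F 3.82, H 1.25, G 1.08, B 0.433. Include each in turn until the next type's E/h falls below the running intake rate.
Rate on top 1: 0.1728. H: 1.25 > 0.1728 → include.
Rate on top 2: 0.2017. G: 1.08 > 0.2017 → include.
Rate on top 3: 0.2841. B: 0.433 > 0.2841 → include.
Optimal diet: F, H, G, B — 4 of 4 types.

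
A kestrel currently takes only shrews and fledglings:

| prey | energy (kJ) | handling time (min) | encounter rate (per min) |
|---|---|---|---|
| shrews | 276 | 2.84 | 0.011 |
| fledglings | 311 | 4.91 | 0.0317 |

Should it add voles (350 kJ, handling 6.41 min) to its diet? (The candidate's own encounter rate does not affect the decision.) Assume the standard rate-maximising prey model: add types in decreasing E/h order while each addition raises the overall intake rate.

Yes

Current rate: (0.011×276 + 0.0317×311)/(1 + 0.011×2.84 + 0.0317×4.91) = 10.86 kJ/min.
Profitability of voles: 350/6.41 = 54.6 kJ/min.
54.6 > 10.86, so adding voles raises the average — include it.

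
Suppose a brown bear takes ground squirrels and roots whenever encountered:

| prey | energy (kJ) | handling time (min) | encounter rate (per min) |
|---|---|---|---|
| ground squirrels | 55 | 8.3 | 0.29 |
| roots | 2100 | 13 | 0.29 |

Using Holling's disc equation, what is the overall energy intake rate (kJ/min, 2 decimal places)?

87.08 kJ/min

Energy encountered per unit search time: 0.29×55 + 0.29×2100 = 625 kJ/min.
Handling time per unit search time: 0.29×8.3 + 0.29×13 = 6.177.
Rate = 625/(1 + 6.177) = 87.08 kJ/min.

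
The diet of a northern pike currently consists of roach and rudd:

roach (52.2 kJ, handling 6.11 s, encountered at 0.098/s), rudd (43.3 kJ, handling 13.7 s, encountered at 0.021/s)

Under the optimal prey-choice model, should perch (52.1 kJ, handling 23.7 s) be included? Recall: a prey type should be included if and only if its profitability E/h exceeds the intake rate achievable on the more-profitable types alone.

No

Current rate: (0.098×52.2 + 0.021×43.3)/(1 + 0.098×6.11 + 0.021×13.7) = 3.194 kJ/s.
Profitability of perch: 52.1/23.7 = 2.198 kJ/s.
Since 2.198 < R, time spent handling perch is better spent searching.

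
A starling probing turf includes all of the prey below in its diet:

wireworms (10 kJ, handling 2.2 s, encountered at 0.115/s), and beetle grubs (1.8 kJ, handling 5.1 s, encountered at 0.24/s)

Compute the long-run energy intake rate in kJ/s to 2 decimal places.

Energy encountered per unit search time: 0.115×10 + 0.24×1.8 = 1.582 kJ/s.
Handling time per unit search time: 0.115×2.2 + 0.24×5.1 = 1.477.
Rate = 1.582/(1 + 1.477) = 0.6387 kJ/s.

0.64 kJ/s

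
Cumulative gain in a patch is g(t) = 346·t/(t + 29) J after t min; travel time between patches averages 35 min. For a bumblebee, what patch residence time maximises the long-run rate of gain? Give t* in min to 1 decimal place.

Maximise g(t)/(T+t): set derivative to zero → g'(t)(T+t) = g(t).
g'(t) = 346·29/(t + 29)². Setting 346·29/(t+29)² = 346t/[(t+29)(35+t)] gives 29(35+t) = t(t+29), so t² = 29×35 = 1015.
t* = √1015 = 31.86 min.

31.9 min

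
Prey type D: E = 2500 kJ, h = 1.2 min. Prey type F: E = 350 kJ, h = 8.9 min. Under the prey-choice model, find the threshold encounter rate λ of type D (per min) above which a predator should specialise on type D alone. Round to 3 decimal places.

The zero-one rule: include type F iff E₂/h₂ > λE₁/(1+λh₁). Equality gives the switch point.
λE₁h₂ = E₂ + λE₂h₁ ⇒ λ = E₂/(E₁h₂ − E₂h₁) = 350/(2.225e+04 − 420) = 0.01603 per min.

0.016 per min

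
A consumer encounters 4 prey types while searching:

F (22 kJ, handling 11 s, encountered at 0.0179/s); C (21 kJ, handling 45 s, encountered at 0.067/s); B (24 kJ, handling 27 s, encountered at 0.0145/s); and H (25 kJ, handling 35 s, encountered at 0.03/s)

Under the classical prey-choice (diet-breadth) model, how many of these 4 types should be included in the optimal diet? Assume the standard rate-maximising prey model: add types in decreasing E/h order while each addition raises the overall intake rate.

3

Rank by E/h (kJ/s): F 2, B 0.889, H 0.714, C 0.467. Include each in turn until the next type's E/h falls below the running intake rate.
Rate on top 1: 0.329. B: 0.889 > 0.329 → include.
Rate on top 2: 0.467. H: 0.714 > 0.467 → include.
Rate on top 3: 0.5654. C: 0.467 < 0.5654 → exclude; stop.
Optimal diet: F, B, H — 3 of 4 types.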